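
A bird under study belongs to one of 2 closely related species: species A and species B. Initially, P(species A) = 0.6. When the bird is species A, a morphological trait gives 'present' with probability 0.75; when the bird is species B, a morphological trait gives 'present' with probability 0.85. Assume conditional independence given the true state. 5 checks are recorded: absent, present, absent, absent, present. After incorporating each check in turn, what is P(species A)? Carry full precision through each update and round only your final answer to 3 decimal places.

0.844

After 'absent': P(species A) = 0.25·0.6000 / (0.25·0.6000 + 0.15·0.4000) ≈ 0.7143
After 'present': P(species A) = 0.75·0.7143 / (0.75·0.7143 + 0.85·0.2857) ≈ 0.6881
After 'absent': P(species A) = 0.25·0.6881 / (0.25·0.6881 + 0.15·0.3119) ≈ 0.7862
After 'absent': P(species A) = 0.25·0.7862 / (0.25·0.7862 + 0.15·0.2138) ≈ 0.8597
After 'present': P(species A) = 0.75·0.8597 / (0.75·0.8597 + 0.85·0.1403) ≈ 0.8439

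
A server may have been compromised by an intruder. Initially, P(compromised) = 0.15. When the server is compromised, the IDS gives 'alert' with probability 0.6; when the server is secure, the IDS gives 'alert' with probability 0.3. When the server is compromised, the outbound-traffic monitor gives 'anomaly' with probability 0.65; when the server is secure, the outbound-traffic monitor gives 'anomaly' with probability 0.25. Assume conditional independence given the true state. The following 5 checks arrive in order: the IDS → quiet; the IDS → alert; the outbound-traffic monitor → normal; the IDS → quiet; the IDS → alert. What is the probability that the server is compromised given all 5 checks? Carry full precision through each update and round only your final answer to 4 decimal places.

Each posterior becomes the prior for the next update.
After the IDS='quiet': P(compromised) = 0.4·0.1500 / (0.4·0.1500 + 0.7·0.8500) ≈ 0.0916
After the IDS='alert': P(compromised) = 0.6·0.0916 / (0.6·0.0916 + 0.3·0.9084) ≈ 0.1678
After the outbound-traffic monitor='normal': P(compromised) = 0.35·0.1678 / (0.35·0.1678 + 0.75·0.8322) ≈ 0.0860
After the IDS='quiet': P(compromised) = 0.4·0.0860 / (0.4·0.0860 + 0.7·0.9140) ≈ 0.0510
After the IDS='alert': P(compromised) = 0.6·0.0510 / (0.6·0.0510 + 0.3·0.9490) ≈ 0.0971

0.0971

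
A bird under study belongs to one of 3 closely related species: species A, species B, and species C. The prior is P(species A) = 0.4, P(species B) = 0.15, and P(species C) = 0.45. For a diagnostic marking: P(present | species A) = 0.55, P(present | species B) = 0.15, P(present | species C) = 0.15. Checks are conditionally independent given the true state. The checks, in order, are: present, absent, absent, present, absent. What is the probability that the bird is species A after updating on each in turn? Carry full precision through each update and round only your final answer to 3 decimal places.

After 'present': normaliser = 0.55·0.4000 + 0.15·0.1500 + 0.15·0.4500; P(species A) ≈ 0.7097, P(species B) ≈ 0.0726, P(species C) ≈ 0.2177
After 'absent': normaliser = 0.45·0.7097 + 0.85·0.0726 + 0.85·0.2177; P(species A) ≈ 0.5641, P(species B) ≈ 0.1090, P(species C) ≈ 0.3269
After 'absent': normaliser = 0.45·0.5641 + 0.85·0.1090 + 0.85·0.3269; P(species A) ≈ 0.4066, P(species B) ≈ 0.1484, P(species C) ≈ 0.4451
After 'present': normaliser = 0.55·0.4066 + 0.15·0.1484 + 0.15·0.4451; P(species A) ≈ 0.7153, P(species B) ≈ 0.0712, P(species C) ≈ 0.2135
After 'absent': normaliser = 0.45·0.7153 + 0.85·0.0712 + 0.85·0.2135; P(species A) ≈ 0.5708, P(species B) ≈ 0.1073, P(species C) ≈ 0.3219

0.571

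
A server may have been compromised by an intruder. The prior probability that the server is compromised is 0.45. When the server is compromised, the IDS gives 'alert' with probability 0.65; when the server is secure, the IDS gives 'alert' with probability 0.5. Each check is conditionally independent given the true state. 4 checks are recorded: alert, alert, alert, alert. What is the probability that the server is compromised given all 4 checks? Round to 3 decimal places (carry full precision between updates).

Apply Bayes' rule sequentially, carrying P(compromised) forward.
After 'alert': P(compromised) = 0.65·0.4500 / (0.65·0.4500 + 0.5·0.5500) ≈ 0.5154
After 'alert': P(compromised) = 0.65·0.5154 / (0.65·0.5154 + 0.5·0.4846) ≈ 0.5803
After 'alert': P(compromised) = 0.65·0.5803 / (0.65·0.5803 + 0.5·0.4197) ≈ 0.6425
After 'alert': P(compromised) = 0.65·0.6425 / (0.65·0.6425 + 0.5·0.3575) ≈ 0.7003

0.700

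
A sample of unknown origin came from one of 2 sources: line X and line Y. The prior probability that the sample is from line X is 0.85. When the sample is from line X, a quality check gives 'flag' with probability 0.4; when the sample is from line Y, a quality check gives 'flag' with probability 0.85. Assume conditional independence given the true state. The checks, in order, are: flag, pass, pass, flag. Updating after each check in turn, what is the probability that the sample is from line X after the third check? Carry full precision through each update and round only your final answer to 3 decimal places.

After 'flag': P(line X) = 0.4·0.8500 / (0.4·0.8500 + 0.85·0.1500) ≈ 0.7273
After 'pass': P(line X) = 0.6·0.7273 / (0.6·0.7273 + 0.15·0.2727) ≈ 0.9143
After 'pass': P(line X) = 0.6·0.9143 / (0.6·0.9143 + 0.15·0.0857) ≈ 0.9771

0.977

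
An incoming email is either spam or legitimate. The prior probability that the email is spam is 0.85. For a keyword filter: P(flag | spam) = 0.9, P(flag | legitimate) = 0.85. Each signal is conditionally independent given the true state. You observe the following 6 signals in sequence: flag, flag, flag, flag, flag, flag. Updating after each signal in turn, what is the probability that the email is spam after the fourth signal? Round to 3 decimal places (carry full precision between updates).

0.877

After 'flag': P(spam) = 0.9·0.8500 / (0.9·0.8500 + 0.85·0.1500) ≈ 0.8571
After 'flag': P(spam) = 0.9·0.8571 / (0.9·0.8571 + 0.85·0.1429) ≈ 0.8640
After 'flag': P(spam) = 0.9·0.8640 / (0.9·0.8640 + 0.85·0.1360) ≈ 0.8706
After 'flag': P(spam) = 0.9·0.8706 / (0.9·0.8706 + 0.85·0.1294) ≈ 0.8769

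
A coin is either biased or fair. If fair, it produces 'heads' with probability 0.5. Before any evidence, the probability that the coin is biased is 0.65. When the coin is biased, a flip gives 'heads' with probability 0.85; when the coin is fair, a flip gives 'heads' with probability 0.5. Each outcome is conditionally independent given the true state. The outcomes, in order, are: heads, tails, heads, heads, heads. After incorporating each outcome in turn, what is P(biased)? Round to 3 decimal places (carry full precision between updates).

0.823

After 'heads': P(biased) = 0.85·0.6500 / (0.85·0.6500 + 0.5·0.3500) ≈ 0.7595
After 'tails': P(biased) = 0.15·0.7595 / (0.15·0.7595 + 0.5·0.2405) ≈ 0.4864
After 'heads': P(biased) = 0.85·0.4864 / (0.85·0.4864 + 0.5·0.5136) ≈ 0.6169
After 'heads': P(biased) = 0.85·0.6169 / (0.85·0.6169 + 0.5·0.3831) ≈ 0.7324
After 'heads': P(biased) = 0.85·0.7324 / (0.85·0.7324 + 0.5·0.2676) ≈ 0.8231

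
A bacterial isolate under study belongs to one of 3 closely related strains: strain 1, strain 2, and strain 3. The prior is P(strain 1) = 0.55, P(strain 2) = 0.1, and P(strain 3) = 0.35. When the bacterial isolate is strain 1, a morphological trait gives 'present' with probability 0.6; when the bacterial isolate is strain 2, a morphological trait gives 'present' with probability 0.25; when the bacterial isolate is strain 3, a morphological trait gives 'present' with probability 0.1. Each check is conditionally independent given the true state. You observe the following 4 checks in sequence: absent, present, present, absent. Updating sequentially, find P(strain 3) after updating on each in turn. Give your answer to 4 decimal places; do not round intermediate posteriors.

After 'absent': normaliser = 0.4·0.5500 + 0.75·0.1000 + 0.9·0.3500; P(strain 1) ≈ 0.3607, P(strain 2) ≈ 0.1230, P(strain 3) ≈ 0.5164
After 'present': normaliser = 0.6·0.3607 + 0.25·0.1230 + 0.1·0.5164; P(strain 1) ≈ 0.7243, P(strain 2) ≈ 0.1029, P(strain 3) ≈ 0.1728
After 'present': normaliser = 0.6·0.7243 + 0.25·0.1029 + 0.1·0.1728; P(strain 1) ≈ 0.9100, P(strain 2) ≈ 0.0539, P(strain 3) ≈ 0.0362
After 'absent': normaliser = 0.4·0.9100 + 0.75·0.0539 + 0.9·0.0362; P(strain 1) ≈ 0.8330, P(strain 2) ≈ 0.0924, P(strain 3) ≈ 0.0745

0.0745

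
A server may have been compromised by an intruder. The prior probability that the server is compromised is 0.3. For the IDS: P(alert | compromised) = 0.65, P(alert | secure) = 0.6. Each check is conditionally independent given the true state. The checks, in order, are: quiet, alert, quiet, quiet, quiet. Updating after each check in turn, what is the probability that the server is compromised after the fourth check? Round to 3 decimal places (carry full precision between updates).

After 'quiet': P(compromised) = 0.35·0.3000 / (0.35·0.3000 + 0.4·0.7000) ≈ 0.2727
After 'alert': P(compromised) = 0.65·0.2727 / (0.65·0.2727 + 0.6·0.7273) ≈ 0.2889
After 'quiet': P(compromised) = 0.35·0.2889 / (0.35·0.2889 + 0.4·0.7111) ≈ 0.2622
After 'quiet': P(compromised) = 0.35·0.2622 / (0.35·0.2622 + 0.4·0.7378) ≈ 0.2372

0.237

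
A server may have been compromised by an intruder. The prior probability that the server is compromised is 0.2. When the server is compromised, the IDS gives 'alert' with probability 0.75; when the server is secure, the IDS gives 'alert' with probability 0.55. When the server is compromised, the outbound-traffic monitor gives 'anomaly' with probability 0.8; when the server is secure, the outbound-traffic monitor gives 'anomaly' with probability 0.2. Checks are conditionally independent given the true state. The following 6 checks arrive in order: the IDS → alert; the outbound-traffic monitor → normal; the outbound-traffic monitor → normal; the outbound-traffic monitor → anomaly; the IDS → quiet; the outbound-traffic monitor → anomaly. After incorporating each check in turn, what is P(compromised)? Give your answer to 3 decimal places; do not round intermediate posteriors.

After the IDS='alert': P(compromised) = 0.75·0.2000 / (0.75·0.2000 + 0.55·0.8000) ≈ 0.2542
After the outbound-traffic monitor='normal': P(compromised) = 0.2·0.2542 / (0.2·0.2542 + 0.8·0.7458) ≈ 0.0785
After the outbound-traffic monitor='normal': P(compromised) = 0.2·0.0785 / (0.2·0.0785 + 0.8·0.9215) ≈ 0.0209
After the outbound-traffic monitor='anomaly': P(compromised) = 0.8·0.0209 / (0.8·0.0209 + 0.2·0.9791) ≈ 0.0785
After the IDS='quiet': P(compromised) = 0.25·0.0785 / (0.25·0.0785 + 0.45·0.9215) ≈ 0.0452
After the outbound-traffic monitor='anomaly': P(compromised) = 0.8·0.0452 / (0.8·0.0452 + 0.2·0.9548) ≈ 0.1592

0.159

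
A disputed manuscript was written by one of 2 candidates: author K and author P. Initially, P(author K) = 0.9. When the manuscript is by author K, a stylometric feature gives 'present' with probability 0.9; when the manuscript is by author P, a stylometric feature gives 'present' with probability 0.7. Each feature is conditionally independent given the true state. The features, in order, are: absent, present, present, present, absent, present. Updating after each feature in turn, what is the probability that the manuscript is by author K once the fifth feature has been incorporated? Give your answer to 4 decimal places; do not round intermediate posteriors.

0.6800

After 'absent': P(author K) = 0.1·0.9000 / (0.1·0.9000 + 0.3·0.1000) ≈ 0.7500
After 'present': P(author K) = 0.9·0.7500 / (0.9·0.7500 + 0.7·0.2500) ≈ 0.7941
After 'present': P(author K) = 0.9·0.7941 / (0.9·0.7941 + 0.7·0.2059) ≈ 0.8322
After 'present': P(author K) = 0.9·0.8322 / (0.9·0.8322 + 0.7·0.1678) ≈ 0.8644
After 'absent': P(author K) = 0.1·0.8644 / (0.1·0.8644 + 0.3·0.1356) ≈ 0.6800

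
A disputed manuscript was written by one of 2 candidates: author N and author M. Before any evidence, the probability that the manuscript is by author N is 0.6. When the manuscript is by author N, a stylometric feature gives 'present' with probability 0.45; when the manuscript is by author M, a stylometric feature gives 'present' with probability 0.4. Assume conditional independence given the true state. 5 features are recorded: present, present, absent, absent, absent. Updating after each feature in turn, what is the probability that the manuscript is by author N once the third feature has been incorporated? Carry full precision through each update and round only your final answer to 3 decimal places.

0.635

After 'present': P(author N) = 0.45·0.6000 / (0.45·0.6000 + 0.4·0.4000) ≈ 0.6279
After 'present': P(author N) = 0.45·0.6279 / (0.45·0.6279 + 0.4·0.3721) ≈ 0.6550
After 'absent': P(author N) = 0.55·0.6550 / (0.55·0.6550 + 0.6·0.3450) ≈ 0.6351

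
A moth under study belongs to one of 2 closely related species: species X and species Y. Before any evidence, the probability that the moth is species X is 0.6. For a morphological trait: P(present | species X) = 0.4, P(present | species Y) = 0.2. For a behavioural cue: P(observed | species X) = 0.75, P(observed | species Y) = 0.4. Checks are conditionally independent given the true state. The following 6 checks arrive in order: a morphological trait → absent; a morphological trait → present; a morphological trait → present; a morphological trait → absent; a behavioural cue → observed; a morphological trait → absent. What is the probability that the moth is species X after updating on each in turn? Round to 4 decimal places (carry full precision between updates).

0.8260

Each posterior becomes the prior for the next update.
After a morphological trait='absent': P(species X) = 0.6·0.6000 / (0.6·0.6000 + 0.8·0.4000) ≈ 0.5294
After a morphological trait='present': P(species X) = 0.4·0.5294 / (0.4·0.5294 + 0.2·0.4706) ≈ 0.6923
After a morphological trait='present': P(species X) = 0.4·0.6923 / (0.4·0.6923 + 0.2·0.3077) ≈ 0.8182
After a morphological trait='absent': P(species X) = 0.6·0.8182 / (0.6·0.8182 + 0.8·0.1818) ≈ 0.7714
After a behavioural cue='observed': P(species X) = 0.75·0.7714 / (0.75·0.7714 + 0.4·0.2286) ≈ 0.8635
After a morphological trait='absent': P(species X) = 0.6·0.8635 / (0.6·0.8635 + 0.8·0.1365) ≈ 0.8260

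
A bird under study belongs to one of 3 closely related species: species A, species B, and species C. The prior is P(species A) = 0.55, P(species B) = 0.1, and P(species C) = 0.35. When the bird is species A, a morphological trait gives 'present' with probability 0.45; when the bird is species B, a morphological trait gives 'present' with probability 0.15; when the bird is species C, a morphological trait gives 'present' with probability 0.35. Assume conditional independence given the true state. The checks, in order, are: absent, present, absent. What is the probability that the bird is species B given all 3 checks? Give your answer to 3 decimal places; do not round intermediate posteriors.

Each posterior becomes the prior for the next update.
After 'absent': normaliser = 0.55·0.5500 + 0.85·0.1000 + 0.65·0.3500; P(species A) ≈ 0.4919, P(species B) ≈ 0.1382, P(species C) ≈ 0.3699
After 'present': normaliser = 0.45·0.4919 + 0.15·0.1382 + 0.35·0.3699; P(species A) ≈ 0.5957, P(species B) ≈ 0.0558, P(species C) ≈ 0.3485
After 'absent': normaliser = 0.55·0.5957 + 0.85·0.0558 + 0.65·0.3485; P(species A) ≈ 0.5446, P(species B) ≈ 0.0788, P(species C) ≈ 0.3765

0.079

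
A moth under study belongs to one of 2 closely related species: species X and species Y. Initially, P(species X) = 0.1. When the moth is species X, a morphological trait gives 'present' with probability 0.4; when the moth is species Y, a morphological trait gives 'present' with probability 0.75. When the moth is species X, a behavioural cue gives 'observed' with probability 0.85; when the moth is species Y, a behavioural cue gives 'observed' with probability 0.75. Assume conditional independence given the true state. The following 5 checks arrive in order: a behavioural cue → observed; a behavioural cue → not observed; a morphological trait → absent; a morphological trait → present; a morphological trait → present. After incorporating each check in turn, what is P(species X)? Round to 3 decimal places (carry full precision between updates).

After a behavioural cue='observed': P(species X) = 0.85·0.1000 / (0.85·0.1000 + 0.75·0.9000) ≈ 0.1118
After a behavioural cue='not observed': P(species X) = 0.15·0.1118 / (0.15·0.1118 + 0.25·0.8882) ≈ 0.0702
After a morphological trait='absent': P(species X) = 0.6·0.0702 / (0.6·0.0702 + 0.25·0.9298) ≈ 0.1535
After a morphological trait='present': P(species X) = 0.4·0.1535 / (0.4·0.1535 + 0.75·0.8465) ≈ 0.0882
After a morphological trait='present': P(species X) = 0.4·0.0882 / (0.4·0.0882 + 0.75·0.9118) ≈ 0.0490

0.049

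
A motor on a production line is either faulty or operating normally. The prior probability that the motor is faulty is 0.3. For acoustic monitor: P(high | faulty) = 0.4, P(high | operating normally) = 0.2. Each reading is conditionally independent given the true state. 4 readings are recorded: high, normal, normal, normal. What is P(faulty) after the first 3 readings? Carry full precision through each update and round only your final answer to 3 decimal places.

0.325

After 'high': P(faulty) = 0.4·0.3000 / (0.4·0.3000 + 0.2·0.7000) ≈ 0.4615
After 'normal': P(faulty) = 0.6·0.4615 / (0.6·0.4615 + 0.8·0.5385) ≈ 0.3913
After 'normal': P(faulty) = 0.6·0.3913 / (0.6·0.3913 + 0.8·0.6087) ≈ 0.3253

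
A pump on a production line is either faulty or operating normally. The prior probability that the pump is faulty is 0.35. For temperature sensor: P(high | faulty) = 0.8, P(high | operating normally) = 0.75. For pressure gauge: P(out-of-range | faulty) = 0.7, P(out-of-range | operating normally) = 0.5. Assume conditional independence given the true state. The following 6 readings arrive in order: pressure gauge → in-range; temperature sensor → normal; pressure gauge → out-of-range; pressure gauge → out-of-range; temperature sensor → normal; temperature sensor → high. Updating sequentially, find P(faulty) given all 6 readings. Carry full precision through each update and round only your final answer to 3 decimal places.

0.302

Each posterior becomes the prior for the next update.
After pressure gauge='in-range': P(faulty) = 0.3·0.3500 / (0.3·0.3500 + 0.5·0.6500) ≈ 0.2442
After temperature sensor='normal': P(faulty) = 0.2·0.2442 / (0.2·0.2442 + 0.25·0.7558) ≈ 0.2054
After pressure gauge='out-of-range': P(faulty) = 0.7·0.2054 / (0.7·0.2054 + 0.5·0.7946) ≈ 0.2657
After pressure gauge='out-of-range': P(faulty) = 0.7·0.2657 / (0.7·0.2657 + 0.5·0.7343) ≈ 0.3362
After temperature sensor='normal': P(faulty) = 0.2·0.3362 / (0.2·0.3362 + 0.25·0.6638) ≈ 0.2884
After temperature sensor='high': P(faulty) = 0.8·0.2884 / (0.8·0.2884 + 0.75·0.7116) ≈ 0.3018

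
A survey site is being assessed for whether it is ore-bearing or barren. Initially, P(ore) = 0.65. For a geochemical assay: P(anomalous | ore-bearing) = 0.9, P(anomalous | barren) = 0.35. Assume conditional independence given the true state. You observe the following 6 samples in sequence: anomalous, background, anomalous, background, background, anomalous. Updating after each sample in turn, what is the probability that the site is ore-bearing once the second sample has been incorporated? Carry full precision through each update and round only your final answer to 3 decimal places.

After 'anomalous': P(ore) = 0.9·0.6500 / (0.9·0.6500 + 0.35·0.3500) ≈ 0.8269
After 'background': P(ore) = 0.1·0.8269 / (0.1·0.8269 + 0.65·0.1731) ≈ 0.4235

0.424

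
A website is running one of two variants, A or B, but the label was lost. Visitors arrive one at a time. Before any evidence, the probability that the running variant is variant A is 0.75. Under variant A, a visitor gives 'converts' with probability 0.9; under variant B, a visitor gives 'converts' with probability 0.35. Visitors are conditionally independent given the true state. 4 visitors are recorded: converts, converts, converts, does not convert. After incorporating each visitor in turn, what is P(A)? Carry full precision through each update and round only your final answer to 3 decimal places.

0.887

After 'converts': P(A) = 0.9·0.7500 / (0.9·0.7500 + 0.35·0.2500) ≈ 0.8852
After 'converts': P(A) = 0.9·0.8852 / (0.9·0.8852 + 0.35·0.1148) ≈ 0.9520
After 'converts': P(A) = 0.9·0.9520 / (0.9·0.9520 + 0.35·0.0480) ≈ 0.9808
After 'does not convert': P(A) = 0.1·0.9808 / (0.1·0.9808 + 0.65·0.0192) ≈ 0.8870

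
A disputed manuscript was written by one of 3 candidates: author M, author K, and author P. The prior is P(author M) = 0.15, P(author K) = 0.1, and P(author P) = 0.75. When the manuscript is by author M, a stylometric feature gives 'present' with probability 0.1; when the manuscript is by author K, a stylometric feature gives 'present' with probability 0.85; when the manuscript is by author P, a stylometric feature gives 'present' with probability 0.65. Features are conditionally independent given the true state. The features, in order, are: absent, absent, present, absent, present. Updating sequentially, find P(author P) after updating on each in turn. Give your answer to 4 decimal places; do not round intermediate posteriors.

0.9104

After 'absent': normaliser = 0.9·0.1500 + 0.15·0.1000 + 0.35·0.7500; P(author M) ≈ 0.3273, P(author K) ≈ 0.0364, P(author P) ≈ 0.6364
After 'absent': normaliser = 0.9·0.3273 + 0.15·0.0364 + 0.35·0.6364; P(author M) ≈ 0.5635, P(author K) ≈ 0.0104, P(author P) ≈ 0.4261
After 'present': normaliser = 0.1·0.5635 + 0.85·0.0104 + 0.65·0.4261; P(author M) ≈ 0.1647, P(author K) ≈ 0.0259, P(author P) ≈ 0.8094
After 'absent': normaliser = 0.9·0.1647 + 0.15·0.0259 + 0.35·0.8094; P(author M) ≈ 0.3404, P(author K) ≈ 0.0089, P(author P) ≈ 0.6507
After 'present': normaliser = 0.1·0.3404 + 0.85·0.0089 + 0.65·0.6507; P(author M) ≈ 0.0733, P(author K) ≈ 0.0163, P(author P) ≈ 0.9104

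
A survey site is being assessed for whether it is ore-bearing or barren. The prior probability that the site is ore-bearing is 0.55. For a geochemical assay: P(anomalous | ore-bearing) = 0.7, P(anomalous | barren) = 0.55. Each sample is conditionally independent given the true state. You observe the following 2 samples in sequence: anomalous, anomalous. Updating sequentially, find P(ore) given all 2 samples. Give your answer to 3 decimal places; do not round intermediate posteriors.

0.664

After 'anomalous': P(ore) = 0.7·0.5500 / (0.7·0.5500 + 0.55·0.4500) ≈ 0.6087
After 'anomalous': P(ore) = 0.7·0.6087 / (0.7·0.6087 + 0.55·0.3913) ≈ 0.6644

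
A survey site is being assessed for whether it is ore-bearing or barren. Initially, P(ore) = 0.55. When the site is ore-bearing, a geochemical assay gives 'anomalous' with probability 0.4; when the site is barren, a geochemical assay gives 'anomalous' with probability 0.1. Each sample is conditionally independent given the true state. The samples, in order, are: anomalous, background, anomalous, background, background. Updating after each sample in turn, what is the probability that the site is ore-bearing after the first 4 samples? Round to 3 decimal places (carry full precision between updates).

After 'anomalous': P(ore) = 0.4·0.5500 / (0.4·0.5500 + 0.1·0.4500) ≈ 0.8302
After 'background': P(ore) = 0.6·0.8302 / (0.6·0.8302 + 0.9·0.1698) ≈ 0.7652
After 'anomalous': P(ore) = 0.4·0.7652 / (0.4·0.7652 + 0.1·0.2348) ≈ 0.9288
After 'background': P(ore) = 0.6·0.9288 / (0.6·0.9288 + 0.9·0.0712) ≈ 0.8968

0.897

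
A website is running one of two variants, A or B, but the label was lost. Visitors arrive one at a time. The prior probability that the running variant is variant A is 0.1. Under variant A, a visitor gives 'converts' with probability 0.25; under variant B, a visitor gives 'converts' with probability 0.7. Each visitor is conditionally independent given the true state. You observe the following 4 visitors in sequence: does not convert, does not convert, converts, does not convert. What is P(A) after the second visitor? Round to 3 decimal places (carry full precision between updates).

0.410

After 'does not convert': P(A) = 0.75·0.1000 / (0.75·0.1000 + 0.3·0.9000) ≈ 0.2174
After 'does not convert': P(A) = 0.75·0.2174 / (0.75·0.2174 + 0.3·0.7826) ≈ 0.4098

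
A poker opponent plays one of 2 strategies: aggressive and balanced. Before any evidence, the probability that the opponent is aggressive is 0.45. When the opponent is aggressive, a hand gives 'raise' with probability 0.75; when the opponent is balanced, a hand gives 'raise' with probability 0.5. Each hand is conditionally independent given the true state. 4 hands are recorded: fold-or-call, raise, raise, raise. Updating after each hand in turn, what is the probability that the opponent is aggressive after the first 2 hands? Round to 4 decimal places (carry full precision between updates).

After 'fold-or-call': P(aggressive) = 0.25·0.4500 / (0.25·0.4500 + 0.5·0.5500) ≈ 0.2903
After 'raise': P(aggressive) = 0.75·0.2903 / (0.75·0.2903 + 0.5·0.7097) ≈ 0.3803

0.3803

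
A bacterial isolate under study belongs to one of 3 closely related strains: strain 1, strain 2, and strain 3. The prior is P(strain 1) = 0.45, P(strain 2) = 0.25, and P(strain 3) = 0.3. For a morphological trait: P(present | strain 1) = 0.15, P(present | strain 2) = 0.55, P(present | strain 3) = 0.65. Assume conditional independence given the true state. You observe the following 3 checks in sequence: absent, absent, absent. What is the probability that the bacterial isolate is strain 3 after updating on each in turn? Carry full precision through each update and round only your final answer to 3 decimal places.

After 'absent': normaliser = 0.85·0.4500 + 0.45·0.2500 + 0.35·0.3000; P(strain 1) ≈ 0.6375, P(strain 2) ≈ 0.1875, P(strain 3) ≈ 0.1750
After 'absent': normaliser = 0.85·0.6375 + 0.45·0.1875 + 0.35·0.1750; P(strain 1) ≈ 0.7882, P(strain 2) ≈ 0.1227, P(strain 3) ≈ 0.0891
After 'absent': normaliser = 0.85·0.7882 + 0.45·0.1227 + 0.35·0.0891; P(strain 1) ≈ 0.8858, P(strain 2) ≈ 0.0730, P(strain 3) ≈ 0.0412

0.041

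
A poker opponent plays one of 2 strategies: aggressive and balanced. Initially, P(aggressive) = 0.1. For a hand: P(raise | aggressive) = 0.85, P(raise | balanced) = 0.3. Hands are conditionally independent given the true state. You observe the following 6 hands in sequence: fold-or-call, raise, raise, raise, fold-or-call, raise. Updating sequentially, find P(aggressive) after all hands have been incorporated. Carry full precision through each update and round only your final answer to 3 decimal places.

0.247

Each posterior becomes the prior for the next update.
After 'fold-or-call': P(aggressive) = 0.15·0.1000 / (0.15·0.1000 + 0.7·0.9000) ≈ 0.0233
After 'raise': P(aggressive) = 0.85·0.0233 / (0.85·0.0233 + 0.3·0.9767) ≈ 0.0632
After 'raise': P(aggressive) = 0.85·0.0632 / (0.85·0.0632 + 0.3·0.9368) ≈ 0.1605
After 'raise': P(aggressive) = 0.85·0.1605 / (0.85·0.1605 + 0.3·0.8395) ≈ 0.3513
After 'fold-or-call': P(aggressive) = 0.15·0.3513 / (0.15·0.3513 + 0.7·0.6487) ≈ 0.1040
After 'raise': P(aggressive) = 0.85·0.1040 / (0.85·0.1040 + 0.3·0.8960) ≈ 0.2474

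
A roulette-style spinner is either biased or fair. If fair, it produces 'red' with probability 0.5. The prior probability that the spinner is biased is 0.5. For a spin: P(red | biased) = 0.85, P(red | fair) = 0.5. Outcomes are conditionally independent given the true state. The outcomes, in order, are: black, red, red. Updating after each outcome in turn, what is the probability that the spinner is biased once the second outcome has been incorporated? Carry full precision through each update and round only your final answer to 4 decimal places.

0.3377

After 'black': P(biased) = 0.15·0.5000 / (0.15·0.5000 + 0.5·0.5000) ≈ 0.2308
After 'red': P(biased) = 0.85·0.2308 / (0.85·0.2308 + 0.5·0.7692) ≈ 0.3377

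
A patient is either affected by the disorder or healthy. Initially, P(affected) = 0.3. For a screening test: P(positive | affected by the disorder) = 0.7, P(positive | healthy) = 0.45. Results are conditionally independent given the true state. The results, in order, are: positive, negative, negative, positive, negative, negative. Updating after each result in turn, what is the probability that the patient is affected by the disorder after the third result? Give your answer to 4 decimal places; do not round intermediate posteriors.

After 'positive': P(affected) = 0.7·0.3000 / (0.7·0.3000 + 0.45·0.7000) ≈ 0.4000
After 'negative': P(affected) = 0.3·0.4000 / (0.3·0.4000 + 0.55·0.6000) ≈ 0.2667
After 'negative': P(affected) = 0.3·0.2667 / (0.3·0.2667 + 0.55·0.7333) ≈ 0.1655

0.1655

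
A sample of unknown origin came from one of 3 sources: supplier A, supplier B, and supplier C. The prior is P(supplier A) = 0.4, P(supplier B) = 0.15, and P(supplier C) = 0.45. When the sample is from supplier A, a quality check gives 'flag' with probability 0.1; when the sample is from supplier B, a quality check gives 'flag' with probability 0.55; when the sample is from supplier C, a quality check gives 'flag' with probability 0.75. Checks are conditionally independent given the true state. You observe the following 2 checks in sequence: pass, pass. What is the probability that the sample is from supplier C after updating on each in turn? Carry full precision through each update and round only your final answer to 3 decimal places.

0.074

After 'pass': normaliser = 0.9·0.4000 + 0.45·0.1500 + 0.25·0.4500; P(supplier A) ≈ 0.6667, P(supplier B) ≈ 0.1250, P(supplier C) ≈ 0.2083
After 'pass': normaliser = 0.9·0.6667 + 0.45·0.1250 + 0.25·0.2083; P(supplier A) ≈ 0.8471, P(supplier B) ≈ 0.0794, P(supplier C) ≈ 0.0735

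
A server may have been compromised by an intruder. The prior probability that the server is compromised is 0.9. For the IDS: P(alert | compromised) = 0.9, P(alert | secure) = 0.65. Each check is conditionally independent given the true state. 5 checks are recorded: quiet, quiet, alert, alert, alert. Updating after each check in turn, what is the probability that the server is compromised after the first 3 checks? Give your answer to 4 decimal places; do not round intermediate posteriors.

0.5043

Each posterior becomes the prior for the next update.
After 'quiet': P(compromised) = 0.1·0.9000 / (0.1·0.9000 + 0.35·0.1000) ≈ 0.7200
After 'quiet': P(compromised) = 0.1·0.7200 / (0.1·0.7200 + 0.35·0.2800) ≈ 0.4235
After 'alert': P(compromised) = 0.9·0.4235 / (0.9·0.4235 + 0.65·0.5765) ≈ 0.5043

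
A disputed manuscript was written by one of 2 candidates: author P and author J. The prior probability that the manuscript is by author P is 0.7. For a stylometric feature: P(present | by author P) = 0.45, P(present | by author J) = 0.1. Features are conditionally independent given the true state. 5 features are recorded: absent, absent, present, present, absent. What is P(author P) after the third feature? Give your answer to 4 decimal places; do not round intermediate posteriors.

Apply Bayes' rule sequentially, carrying P(author P) forward.
After 'absent': P(author P) = 0.55·0.7000 / (0.55·0.7000 + 0.9·0.3000) ≈ 0.5878
After 'absent': P(author P) = 0.55·0.5878 / (0.55·0.5878 + 0.9·0.4122) ≈ 0.4656
After 'present': P(author P) = 0.45·0.4656 / (0.45·0.4656 + 0.1·0.5344) ≈ 0.7968

0.7968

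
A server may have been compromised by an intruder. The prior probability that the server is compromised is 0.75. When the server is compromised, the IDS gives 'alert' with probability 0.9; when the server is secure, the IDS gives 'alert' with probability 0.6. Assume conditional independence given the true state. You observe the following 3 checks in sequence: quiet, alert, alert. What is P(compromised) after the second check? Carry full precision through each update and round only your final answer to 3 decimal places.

Each posterior becomes the prior for the next update.
After 'quiet': P(compromised) = 0.1·0.7500 / (0.1·0.7500 + 0.4·0.2500) ≈ 0.4286
After 'alert': P(compromised) = 0.9·0.4286 / (0.9·0.4286 + 0.6·0.5714) ≈ 0.5294

0.529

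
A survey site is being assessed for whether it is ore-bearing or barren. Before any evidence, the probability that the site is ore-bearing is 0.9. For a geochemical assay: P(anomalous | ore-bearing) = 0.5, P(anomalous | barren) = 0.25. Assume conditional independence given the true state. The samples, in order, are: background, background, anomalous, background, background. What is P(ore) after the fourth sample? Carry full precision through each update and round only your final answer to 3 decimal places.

Apply Bayes' rule sequentially, carrying P(ore) forward.
After 'background': P(ore) = 0.5·0.9000 / (0.5·0.9000 + 0.75·0.1000) ≈ 0.8571
After 'background': P(ore) = 0.5·0.8571 / (0.5·0.8571 + 0.75·0.1429) ≈ 0.8000
After 'anomalous': P(ore) = 0.5·0.8000 / (0.5·0.8000 + 0.25·0.2000) ≈ 0.8889
After 'background': P(ore) = 0.5·0.8889 / (0.5·0.8889 + 0.75·0.1111) ≈ 0.8421

0.842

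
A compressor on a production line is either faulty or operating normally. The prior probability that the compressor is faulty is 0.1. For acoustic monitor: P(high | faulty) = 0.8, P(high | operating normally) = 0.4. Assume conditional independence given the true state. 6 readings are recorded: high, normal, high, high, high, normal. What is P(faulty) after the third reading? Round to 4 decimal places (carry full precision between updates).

After 'high': P(faulty) = 0.8·0.1000 / (0.8·0.1000 + 0.4·0.9000) ≈ 0.1818
After 'normal': P(faulty) = 0.2·0.1818 / (0.2·0.1818 + 0.6·0.8182) ≈ 0.0690
After 'high': P(faulty) = 0.8·0.0690 / (0.8·0.0690 + 0.4·0.9310) ≈ 0.1290

0.1290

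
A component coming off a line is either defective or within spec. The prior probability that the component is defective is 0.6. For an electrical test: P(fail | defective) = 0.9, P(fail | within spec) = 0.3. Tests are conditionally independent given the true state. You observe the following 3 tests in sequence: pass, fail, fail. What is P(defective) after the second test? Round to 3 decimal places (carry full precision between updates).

Each posterior becomes the prior for the next update.
After 'pass': P(defective) = 0.1·0.6000 / (0.1·0.6000 + 0.7·0.4000) ≈ 0.1765
After 'fail': P(defective) = 0.9·0.1765 / (0.9·0.1765 + 0.3·0.8235) ≈ 0.3913

0.391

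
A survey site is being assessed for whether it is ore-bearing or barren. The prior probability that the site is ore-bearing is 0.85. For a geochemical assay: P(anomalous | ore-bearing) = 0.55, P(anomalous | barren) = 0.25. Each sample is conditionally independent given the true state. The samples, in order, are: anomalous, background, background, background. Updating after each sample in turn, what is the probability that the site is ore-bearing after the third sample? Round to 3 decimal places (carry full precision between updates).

After 'anomalous': P(ore) = 0.55·0.8500 / (0.55·0.8500 + 0.25·0.1500) ≈ 0.9257
After 'background': P(ore) = 0.45·0.9257 / (0.45·0.9257 + 0.75·0.0743) ≈ 0.8821
After 'background': P(ore) = 0.45·0.8821 / (0.45·0.8821 + 0.75·0.1179) ≈ 0.8178

0.818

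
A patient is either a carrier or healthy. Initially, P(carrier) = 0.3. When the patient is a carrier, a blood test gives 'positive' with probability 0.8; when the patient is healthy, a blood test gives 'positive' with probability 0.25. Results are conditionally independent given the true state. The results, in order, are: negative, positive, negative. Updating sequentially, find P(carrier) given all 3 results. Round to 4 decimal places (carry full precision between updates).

0.0889

Apply Bayes' rule sequentially, carrying P(carrier) forward.
After 'negative': P(carrier) = 0.2·0.3000 / (0.2·0.3000 + 0.75·0.7000) ≈ 0.1026
After 'positive': P(carrier) = 0.8·0.1026 / (0.8·0.1026 + 0.25·0.8974) ≈ 0.2678
After 'negative': P(carrier) = 0.2·0.2678 / (0.2·0.2678 + 0.75·0.7322) ≈ 0.0889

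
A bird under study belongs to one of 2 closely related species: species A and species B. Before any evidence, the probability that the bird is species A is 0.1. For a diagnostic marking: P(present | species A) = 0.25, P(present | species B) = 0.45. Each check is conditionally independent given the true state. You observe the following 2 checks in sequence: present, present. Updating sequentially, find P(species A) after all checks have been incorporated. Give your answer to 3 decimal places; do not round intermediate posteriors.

Each posterior becomes the prior for the next update.
After 'present': P(species A) = 0.25·0.1000 / (0.25·0.1000 + 0.45·0.9000) ≈ 0.0581
After 'present': P(species A) = 0.25·0.0581 / (0.25·0.0581 + 0.45·0.9419) ≈ 0.0332

0.033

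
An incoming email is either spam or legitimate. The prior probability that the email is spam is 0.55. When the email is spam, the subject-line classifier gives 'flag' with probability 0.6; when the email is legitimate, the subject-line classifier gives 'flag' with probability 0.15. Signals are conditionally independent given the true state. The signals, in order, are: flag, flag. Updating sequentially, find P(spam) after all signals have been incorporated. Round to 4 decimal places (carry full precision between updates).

After 'flag': P(spam) = 0.6·0.5500 / (0.6·0.5500 + 0.15·0.4500) ≈ 0.8302
After 'flag': P(spam) = 0.6·0.8302 / (0.6·0.8302 + 0.15·0.1698) ≈ 0.9514

0.9514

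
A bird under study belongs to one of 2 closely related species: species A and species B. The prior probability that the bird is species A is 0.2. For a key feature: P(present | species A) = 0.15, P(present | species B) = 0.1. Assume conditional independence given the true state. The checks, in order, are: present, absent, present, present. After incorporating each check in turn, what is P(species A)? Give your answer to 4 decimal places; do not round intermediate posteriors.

0.4435

After 'present': P(species A) = 0.15·0.2000 / (0.15·0.2000 + 0.1·0.8000) ≈ 0.2727
After 'absent': P(species A) = 0.85·0.2727 / (0.85·0.2727 + 0.9·0.7273) ≈ 0.2615
After 'present': P(species A) = 0.15·0.2615 / (0.15·0.2615 + 0.1·0.7385) ≈ 0.3469
After 'present': P(species A) = 0.15·0.3469 / (0.15·0.3469 + 0.1·0.6531) ≈ 0.4435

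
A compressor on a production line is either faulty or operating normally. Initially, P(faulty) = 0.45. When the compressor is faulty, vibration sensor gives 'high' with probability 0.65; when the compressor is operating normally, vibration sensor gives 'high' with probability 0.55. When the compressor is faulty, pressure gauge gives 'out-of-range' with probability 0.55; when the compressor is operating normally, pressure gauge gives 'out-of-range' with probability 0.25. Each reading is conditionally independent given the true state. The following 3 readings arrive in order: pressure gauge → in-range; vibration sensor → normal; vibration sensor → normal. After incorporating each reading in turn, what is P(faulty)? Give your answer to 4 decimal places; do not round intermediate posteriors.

0.2290

After pressure gauge='in-range': P(faulty) = 0.45·0.4500 / (0.45·0.4500 + 0.75·0.5500) ≈ 0.3293
After vibration sensor='normal': P(faulty) = 0.35·0.3293 / (0.35·0.3293 + 0.45·0.6707) ≈ 0.2763
After vibration sensor='normal': P(faulty) = 0.35·0.2763 / (0.35·0.2763 + 0.45·0.7237) ≈ 0.2290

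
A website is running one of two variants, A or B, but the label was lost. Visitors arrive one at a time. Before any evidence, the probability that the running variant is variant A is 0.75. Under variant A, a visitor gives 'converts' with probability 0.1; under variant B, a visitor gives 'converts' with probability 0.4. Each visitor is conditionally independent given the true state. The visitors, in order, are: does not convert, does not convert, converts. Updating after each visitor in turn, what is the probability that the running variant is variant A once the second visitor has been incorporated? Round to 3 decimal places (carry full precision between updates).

0.871

After 'does not convert': P(A) = 0.9·0.7500 / (0.9·0.7500 + 0.6·0.2500) ≈ 0.8182
After 'does not convert': P(A) = 0.9·0.8182 / (0.9·0.8182 + 0.6·0.1818) ≈ 0.8710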